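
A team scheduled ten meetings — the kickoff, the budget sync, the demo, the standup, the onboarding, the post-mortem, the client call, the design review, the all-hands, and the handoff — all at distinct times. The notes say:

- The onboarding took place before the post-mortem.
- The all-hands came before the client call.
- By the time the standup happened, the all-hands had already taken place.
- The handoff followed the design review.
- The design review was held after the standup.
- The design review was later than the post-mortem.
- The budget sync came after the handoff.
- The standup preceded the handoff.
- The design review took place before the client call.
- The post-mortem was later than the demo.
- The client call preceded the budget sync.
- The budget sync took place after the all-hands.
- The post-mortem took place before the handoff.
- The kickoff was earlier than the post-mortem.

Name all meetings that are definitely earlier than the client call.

the all-hands, the demo, the design review, the kickoff, the onboarding, the post-mortem, the standup

Directly stated before the client call: the all-hands and the design review.
The demo reaches the client call via the demo → the post-mortem → the design review → the client call.
The kickoff reaches the client call via the kickoff → the post-mortem → the design review → the client call.
The onboarding reaches the client call via the onboarding → the post-mortem → the design review → the client call.
Likewise the post-mortem and the standup each reach the client call by chaining the stated constraints.
No chain forces the budget sync (or any of the others) ahead of the client call.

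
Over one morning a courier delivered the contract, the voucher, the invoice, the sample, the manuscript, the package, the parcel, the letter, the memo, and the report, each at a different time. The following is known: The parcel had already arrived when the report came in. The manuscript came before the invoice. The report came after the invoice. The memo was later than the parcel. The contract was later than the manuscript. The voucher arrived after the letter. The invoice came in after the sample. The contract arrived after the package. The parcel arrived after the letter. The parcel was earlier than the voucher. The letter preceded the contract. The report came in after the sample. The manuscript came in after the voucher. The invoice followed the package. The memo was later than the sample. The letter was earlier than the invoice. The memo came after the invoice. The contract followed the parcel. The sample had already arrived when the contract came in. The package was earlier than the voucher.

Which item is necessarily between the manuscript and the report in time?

Tracing the constraints gives the manuscript → the invoice → the report, so the invoice sits after the manuscript and before the report.
No other item is forced both after the manuscript and before the report.

the invoice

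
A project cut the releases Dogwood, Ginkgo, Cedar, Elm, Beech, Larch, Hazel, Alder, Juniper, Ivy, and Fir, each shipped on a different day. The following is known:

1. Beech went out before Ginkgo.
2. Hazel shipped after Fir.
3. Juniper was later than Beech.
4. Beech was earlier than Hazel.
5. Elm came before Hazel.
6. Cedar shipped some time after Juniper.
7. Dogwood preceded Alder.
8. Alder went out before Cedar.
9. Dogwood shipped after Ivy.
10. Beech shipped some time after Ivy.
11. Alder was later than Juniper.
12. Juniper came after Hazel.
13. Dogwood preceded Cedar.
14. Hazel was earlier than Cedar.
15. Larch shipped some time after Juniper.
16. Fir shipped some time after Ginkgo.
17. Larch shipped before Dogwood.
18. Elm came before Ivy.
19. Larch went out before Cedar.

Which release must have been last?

Every other release has a chain of constraints placing it before Cedar, so Cedar is last.

Cedar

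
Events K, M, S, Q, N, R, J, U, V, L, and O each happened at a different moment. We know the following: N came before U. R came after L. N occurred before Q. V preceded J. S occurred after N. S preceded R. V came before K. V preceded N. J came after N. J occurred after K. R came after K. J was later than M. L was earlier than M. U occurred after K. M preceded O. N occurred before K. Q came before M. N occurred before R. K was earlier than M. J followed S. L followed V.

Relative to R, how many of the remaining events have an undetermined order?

Forced before R: K, L, N, S, and V.
That leaves J, M, O, Q, and U with no forced order relative to R — 5.

5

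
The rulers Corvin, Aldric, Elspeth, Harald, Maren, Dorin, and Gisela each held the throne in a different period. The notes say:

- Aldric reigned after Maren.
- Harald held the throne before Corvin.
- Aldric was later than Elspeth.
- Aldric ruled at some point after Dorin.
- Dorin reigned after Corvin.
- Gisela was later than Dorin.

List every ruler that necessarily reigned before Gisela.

Directly stated before Gisela: Dorin.
Corvin reaches Gisela via Corvin → Dorin → Gisela.
Harald reaches Gisela via Harald → Corvin → Dorin → Gisela.
No chain forces Aldric (or any of the others) ahead of Gisela.

Corvin, Dorin, Harald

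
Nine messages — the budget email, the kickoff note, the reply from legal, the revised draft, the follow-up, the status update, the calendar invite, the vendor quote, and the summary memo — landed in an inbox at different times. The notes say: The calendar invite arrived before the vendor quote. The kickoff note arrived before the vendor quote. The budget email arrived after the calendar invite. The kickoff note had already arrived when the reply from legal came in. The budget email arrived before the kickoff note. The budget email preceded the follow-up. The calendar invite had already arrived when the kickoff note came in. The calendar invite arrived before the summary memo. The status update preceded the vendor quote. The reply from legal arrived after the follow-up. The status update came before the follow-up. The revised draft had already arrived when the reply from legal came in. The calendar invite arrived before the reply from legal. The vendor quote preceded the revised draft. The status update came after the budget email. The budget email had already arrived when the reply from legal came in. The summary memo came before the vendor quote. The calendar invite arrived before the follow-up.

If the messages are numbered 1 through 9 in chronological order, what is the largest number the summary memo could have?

6

The summary memo must come before the reply from legal, the revised draft, and the vendor quote — 3 messages forced after it.
Everything else can be placed before the summary memo in some valid order, so the summary memo can sit as late as position 9 − 3 = 6.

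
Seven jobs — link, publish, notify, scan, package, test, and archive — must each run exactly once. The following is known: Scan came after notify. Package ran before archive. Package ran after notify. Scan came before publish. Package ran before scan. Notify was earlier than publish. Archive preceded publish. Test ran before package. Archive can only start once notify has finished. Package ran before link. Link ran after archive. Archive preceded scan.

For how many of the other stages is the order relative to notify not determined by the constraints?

Forced after notify: archive, link, package, publish, and scan.
That leaves test with no forced order relative to notify — 1.

1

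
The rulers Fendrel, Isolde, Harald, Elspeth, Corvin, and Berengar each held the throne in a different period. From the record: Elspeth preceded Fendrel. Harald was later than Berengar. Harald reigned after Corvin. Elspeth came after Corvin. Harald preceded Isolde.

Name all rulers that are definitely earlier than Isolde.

Berengar, Corvin, Harald

Directly stated before Isolde: Harald.
Berengar reaches Isolde via Berengar → Harald → Isolde.
Corvin reaches Isolde via Corvin → Harald → Isolde.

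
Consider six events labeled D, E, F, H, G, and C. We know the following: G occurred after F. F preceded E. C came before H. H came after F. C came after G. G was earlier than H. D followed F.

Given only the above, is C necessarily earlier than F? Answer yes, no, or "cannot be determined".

Tracing the constraints gives F → G → C, so F must come before C.
That means C cannot be before F.

no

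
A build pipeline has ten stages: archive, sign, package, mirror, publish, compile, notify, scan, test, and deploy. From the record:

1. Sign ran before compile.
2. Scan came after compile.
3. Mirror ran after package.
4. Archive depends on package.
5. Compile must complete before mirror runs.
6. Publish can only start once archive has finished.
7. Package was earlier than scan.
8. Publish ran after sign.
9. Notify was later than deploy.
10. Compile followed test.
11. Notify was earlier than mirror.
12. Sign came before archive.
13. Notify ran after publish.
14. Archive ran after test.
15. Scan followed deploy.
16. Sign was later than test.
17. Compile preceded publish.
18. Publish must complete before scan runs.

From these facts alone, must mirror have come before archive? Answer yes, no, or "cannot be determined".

no

Tracing the constraints gives archive → publish → notify → mirror, so archive must come before mirror.
That means mirror cannot be before archive.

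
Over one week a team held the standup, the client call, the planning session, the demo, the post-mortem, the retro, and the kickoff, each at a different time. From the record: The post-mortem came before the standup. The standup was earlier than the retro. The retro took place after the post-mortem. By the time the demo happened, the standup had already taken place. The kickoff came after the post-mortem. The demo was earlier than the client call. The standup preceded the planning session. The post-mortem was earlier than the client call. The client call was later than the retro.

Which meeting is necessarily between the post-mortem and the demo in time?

the standup

Tracing the constraints gives the post-mortem → the standup → the demo, so the standup sits after the post-mortem and before the demo.
No other meeting is forced both after the post-mortem and before the demo.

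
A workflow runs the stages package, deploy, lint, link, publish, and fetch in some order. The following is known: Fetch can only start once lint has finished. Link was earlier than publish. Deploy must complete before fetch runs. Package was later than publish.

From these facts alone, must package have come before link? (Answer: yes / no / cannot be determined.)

Tracing the constraints gives link → publish → package, so link must come before package.
That means package cannot be before link.

no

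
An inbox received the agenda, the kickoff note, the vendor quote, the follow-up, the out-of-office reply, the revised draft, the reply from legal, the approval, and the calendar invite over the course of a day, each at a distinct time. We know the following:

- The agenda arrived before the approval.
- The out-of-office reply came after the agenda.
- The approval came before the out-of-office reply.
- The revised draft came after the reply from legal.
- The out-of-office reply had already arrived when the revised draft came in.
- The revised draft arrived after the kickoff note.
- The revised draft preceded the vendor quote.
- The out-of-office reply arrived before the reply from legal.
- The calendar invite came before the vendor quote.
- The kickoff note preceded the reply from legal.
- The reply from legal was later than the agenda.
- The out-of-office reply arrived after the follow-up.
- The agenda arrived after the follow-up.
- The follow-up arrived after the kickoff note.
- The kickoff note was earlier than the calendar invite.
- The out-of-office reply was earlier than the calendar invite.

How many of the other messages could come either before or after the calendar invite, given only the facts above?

Forced before the calendar invite: the agenda, the approval, the follow-up, the kickoff note, and the out-of-office reply; forced after the calendar invite: the vendor quote.
That leaves the reply from legal and the revised draft with no forced order relative to the calendar invite — 2.

2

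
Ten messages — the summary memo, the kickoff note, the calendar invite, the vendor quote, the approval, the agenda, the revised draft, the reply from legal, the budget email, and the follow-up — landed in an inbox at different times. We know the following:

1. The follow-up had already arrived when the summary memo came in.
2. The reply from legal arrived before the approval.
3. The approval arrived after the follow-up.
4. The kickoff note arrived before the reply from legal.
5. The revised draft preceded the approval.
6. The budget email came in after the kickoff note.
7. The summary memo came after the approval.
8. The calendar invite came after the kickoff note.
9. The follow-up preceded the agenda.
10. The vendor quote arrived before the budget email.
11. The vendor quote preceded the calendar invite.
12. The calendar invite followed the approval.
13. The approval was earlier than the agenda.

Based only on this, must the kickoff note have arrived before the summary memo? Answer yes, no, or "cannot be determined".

Chain the constraints: the kickoff note → the reply from legal → the approval → the summary memo. Each link is directly stated, so the kickoff note comes before the summary memo.

yes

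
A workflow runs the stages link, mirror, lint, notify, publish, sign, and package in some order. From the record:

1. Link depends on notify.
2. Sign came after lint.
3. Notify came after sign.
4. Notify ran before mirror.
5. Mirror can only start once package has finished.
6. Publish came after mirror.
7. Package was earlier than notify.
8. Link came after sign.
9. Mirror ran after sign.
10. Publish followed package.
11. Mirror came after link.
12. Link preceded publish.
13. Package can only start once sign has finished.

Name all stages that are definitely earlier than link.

Directly stated before link: notify and sign.
Lint reaches link via lint → sign → link.
Package reaches link via package → notify → link.

lint, notify, package, sign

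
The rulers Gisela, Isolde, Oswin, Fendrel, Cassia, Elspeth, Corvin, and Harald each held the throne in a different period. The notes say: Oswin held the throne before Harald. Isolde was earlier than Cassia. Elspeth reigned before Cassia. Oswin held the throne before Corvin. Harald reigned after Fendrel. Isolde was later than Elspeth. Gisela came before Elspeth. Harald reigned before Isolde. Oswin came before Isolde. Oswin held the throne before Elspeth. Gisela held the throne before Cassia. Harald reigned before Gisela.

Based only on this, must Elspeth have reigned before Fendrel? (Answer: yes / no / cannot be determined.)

no

Tracing the constraints gives Fendrel → Harald → Gisela → Elspeth, so Fendrel must come before Elspeth.
That means Elspeth cannot be before Fendrel.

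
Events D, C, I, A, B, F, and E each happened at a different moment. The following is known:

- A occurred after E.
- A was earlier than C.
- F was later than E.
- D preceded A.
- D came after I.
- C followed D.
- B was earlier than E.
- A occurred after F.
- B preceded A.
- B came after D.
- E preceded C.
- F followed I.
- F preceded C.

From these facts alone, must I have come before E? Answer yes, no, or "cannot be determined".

yes

Chain the constraints: I → D → B → E. Each link is directly stated, so I comes before E.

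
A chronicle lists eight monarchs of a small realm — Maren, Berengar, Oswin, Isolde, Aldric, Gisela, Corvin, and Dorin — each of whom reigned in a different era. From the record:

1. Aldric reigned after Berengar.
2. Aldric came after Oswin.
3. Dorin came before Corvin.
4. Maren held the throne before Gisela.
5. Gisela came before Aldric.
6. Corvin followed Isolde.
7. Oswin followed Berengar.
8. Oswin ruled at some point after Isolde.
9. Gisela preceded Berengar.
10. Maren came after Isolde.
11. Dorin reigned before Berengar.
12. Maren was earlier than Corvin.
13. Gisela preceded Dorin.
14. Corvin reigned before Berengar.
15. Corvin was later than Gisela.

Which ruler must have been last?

Every other ruler has a chain of constraints placing them before Aldric, so Aldric is last.

Aldric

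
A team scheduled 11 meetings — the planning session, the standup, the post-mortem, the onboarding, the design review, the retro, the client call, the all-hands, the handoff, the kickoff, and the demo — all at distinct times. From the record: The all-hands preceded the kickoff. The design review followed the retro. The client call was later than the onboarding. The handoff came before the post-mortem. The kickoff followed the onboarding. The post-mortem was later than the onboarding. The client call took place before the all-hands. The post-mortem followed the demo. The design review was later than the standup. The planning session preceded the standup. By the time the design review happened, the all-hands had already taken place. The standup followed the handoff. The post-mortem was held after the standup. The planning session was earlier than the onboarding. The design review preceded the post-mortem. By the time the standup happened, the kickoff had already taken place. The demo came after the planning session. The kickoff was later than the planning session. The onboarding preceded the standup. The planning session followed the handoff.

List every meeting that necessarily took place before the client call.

the handoff, the onboarding, the planning session

Directly stated before the client call: the onboarding.
The handoff reaches the client call via the handoff → the planning session → the onboarding → the client call.
The planning session reaches the client call via the planning session → the onboarding → the client call.
No chain forces the post-mortem (or any of the others) ahead of the client call.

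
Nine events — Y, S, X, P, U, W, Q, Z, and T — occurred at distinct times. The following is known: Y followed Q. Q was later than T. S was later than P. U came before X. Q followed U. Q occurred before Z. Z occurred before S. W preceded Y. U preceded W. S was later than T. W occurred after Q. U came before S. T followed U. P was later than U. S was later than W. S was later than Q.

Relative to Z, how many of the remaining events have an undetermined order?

4

Forced before Z: Q, T, and U; forced after Z: S.
That leaves P, W, X, and Y with no forced order relative to Z — 4.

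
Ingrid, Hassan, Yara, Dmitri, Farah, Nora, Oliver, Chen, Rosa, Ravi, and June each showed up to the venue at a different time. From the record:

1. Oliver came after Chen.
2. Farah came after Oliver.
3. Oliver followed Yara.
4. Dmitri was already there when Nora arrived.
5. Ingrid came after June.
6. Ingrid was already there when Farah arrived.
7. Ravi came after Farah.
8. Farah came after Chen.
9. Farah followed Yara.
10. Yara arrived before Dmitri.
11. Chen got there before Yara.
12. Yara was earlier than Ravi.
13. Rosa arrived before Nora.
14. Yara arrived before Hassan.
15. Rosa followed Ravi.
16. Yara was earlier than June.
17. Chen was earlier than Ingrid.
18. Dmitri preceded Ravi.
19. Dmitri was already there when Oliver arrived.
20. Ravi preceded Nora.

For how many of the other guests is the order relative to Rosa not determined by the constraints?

1

Forced before Rosa: Chen, Dmitri, Farah, Ingrid, June, Oliver, Ravi, and Yara; forced after Rosa: Nora.
That leaves Hassan with no forced order relative to Rosa — 1.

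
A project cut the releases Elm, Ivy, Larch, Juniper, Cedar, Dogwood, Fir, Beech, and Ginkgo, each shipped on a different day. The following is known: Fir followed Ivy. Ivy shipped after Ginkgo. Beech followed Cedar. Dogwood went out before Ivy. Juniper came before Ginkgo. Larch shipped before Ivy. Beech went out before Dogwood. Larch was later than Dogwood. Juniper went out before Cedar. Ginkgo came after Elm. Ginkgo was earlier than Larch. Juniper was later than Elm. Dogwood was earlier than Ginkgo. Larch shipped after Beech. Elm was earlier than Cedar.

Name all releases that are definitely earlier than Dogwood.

Directly stated before Dogwood: Beech.
Cedar reaches Dogwood via Cedar → Beech → Dogwood.
Elm reaches Dogwood via Elm → Cedar → Beech → Dogwood.
Juniper reaches Dogwood via Juniper → Cedar → Beech → Dogwood.
No chain forces Ginkgo (or any of the others) ahead of Dogwood.

Beech, Cedar, Elm, Juniper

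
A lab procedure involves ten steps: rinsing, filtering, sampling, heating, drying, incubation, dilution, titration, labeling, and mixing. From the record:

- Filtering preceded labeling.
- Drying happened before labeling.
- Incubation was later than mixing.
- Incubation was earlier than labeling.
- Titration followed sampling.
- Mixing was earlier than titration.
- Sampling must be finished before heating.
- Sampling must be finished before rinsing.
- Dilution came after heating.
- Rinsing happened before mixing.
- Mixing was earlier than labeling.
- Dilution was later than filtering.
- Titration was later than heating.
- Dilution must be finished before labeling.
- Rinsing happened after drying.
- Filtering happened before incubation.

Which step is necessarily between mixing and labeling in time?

Tracing the constraints gives mixing → incubation → labeling, so incubation sits after mixing and before labeling.
No other step is forced both after mixing and before labeling.

incubation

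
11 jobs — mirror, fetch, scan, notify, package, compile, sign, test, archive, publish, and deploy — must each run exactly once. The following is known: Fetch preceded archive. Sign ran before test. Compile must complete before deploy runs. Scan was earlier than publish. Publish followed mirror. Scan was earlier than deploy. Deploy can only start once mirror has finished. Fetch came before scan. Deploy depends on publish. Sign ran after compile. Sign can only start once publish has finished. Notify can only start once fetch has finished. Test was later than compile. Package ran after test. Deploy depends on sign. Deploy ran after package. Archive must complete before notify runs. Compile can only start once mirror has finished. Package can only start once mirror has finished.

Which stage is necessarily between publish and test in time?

sign

Tracing the constraints gives publish → sign → test, so sign sits after publish and before test.
No other stage is forced both after publish and before test.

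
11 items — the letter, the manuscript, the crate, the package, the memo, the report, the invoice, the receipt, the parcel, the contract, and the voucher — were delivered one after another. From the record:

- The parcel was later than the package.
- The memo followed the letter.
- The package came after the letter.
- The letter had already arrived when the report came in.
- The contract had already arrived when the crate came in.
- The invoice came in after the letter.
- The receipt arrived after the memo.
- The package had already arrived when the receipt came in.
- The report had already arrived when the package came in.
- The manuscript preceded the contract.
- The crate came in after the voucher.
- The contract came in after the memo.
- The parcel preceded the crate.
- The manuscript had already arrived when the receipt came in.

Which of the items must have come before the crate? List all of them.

the contract, the letter, the manuscript, the memo, the package, the parcel, the report, the voucher

Directly stated before the crate: the contract, the parcel, and the voucher.
The letter reaches the crate via the letter → the memo → the contract → the crate.
The manuscript reaches the crate via the manuscript → the contract → the crate.
The memo reaches the crate via the memo → the contract → the crate.
Likewise the package and the report each reach the crate by chaining the stated constraints.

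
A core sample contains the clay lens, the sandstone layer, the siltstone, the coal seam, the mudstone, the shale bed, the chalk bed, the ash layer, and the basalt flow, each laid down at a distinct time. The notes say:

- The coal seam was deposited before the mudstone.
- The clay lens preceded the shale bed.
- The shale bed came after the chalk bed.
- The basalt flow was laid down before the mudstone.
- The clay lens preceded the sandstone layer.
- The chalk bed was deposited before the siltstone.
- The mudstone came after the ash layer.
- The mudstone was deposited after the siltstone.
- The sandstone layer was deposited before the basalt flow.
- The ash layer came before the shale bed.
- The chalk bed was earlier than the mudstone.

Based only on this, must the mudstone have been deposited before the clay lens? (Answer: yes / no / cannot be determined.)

no

Tracing the constraints gives the clay lens → the sandstone layer → the basalt flow → the mudstone, so the clay lens must come before the mudstone.
That means the mudstone cannot be before the clay lens.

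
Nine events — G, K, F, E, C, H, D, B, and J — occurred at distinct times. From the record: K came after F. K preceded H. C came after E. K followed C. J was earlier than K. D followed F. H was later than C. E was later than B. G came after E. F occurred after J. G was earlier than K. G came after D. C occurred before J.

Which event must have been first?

B

B has a chain of constraints placing it before every other event, so B must be first.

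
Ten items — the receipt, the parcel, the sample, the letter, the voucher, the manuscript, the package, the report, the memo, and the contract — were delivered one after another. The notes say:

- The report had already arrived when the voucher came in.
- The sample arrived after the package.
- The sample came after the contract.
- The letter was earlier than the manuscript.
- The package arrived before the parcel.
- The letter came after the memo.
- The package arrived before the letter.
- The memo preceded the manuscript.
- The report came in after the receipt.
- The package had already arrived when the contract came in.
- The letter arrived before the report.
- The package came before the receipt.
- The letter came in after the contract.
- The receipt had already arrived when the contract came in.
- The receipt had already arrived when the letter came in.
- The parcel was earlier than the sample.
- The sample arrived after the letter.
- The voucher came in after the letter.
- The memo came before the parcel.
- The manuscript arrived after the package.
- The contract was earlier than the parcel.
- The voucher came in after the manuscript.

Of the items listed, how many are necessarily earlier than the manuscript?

Directly stated before the manuscript: the letter, the memo, and the package.
The contract reaches the manuscript via the contract → the letter → the manuscript.
The receipt reaches the manuscript via the receipt → the letter → the manuscript.
No chain forces the voucher (or any of the others) ahead of the manuscript.
That's the contract, the letter, the memo, the package, and the receipt — 5 in all.

5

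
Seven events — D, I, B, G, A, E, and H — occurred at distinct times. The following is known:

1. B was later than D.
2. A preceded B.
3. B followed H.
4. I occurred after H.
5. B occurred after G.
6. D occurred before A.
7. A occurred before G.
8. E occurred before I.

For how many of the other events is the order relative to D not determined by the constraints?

Forced after D: A, B, and G.
That leaves E, H, and I with no forced order relative to D — 3.

3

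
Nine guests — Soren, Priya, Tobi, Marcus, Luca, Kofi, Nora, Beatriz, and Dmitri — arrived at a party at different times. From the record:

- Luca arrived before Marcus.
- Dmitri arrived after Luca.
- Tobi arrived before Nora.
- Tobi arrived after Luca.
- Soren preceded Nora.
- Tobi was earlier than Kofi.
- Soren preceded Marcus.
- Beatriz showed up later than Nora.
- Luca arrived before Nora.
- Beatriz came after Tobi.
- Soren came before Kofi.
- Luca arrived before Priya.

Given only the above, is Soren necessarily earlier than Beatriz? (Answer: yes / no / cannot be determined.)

yes

Chain the constraints: Soren → Nora → Beatriz. Each link is directly stated, so Soren comes before Beatriz.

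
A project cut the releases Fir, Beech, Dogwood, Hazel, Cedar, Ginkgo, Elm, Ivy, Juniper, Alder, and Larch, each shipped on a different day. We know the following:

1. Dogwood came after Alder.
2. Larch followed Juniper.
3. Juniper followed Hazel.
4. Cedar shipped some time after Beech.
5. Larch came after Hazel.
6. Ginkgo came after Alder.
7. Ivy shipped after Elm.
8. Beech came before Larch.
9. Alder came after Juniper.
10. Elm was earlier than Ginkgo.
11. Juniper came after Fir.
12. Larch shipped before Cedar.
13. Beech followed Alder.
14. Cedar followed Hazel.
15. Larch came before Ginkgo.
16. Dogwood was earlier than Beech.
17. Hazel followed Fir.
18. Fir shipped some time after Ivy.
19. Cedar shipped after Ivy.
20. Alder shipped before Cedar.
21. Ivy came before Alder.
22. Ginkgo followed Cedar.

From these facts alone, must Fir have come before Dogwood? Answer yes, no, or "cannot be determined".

Chain the constraints: Fir → Juniper → Alder → Dogwood. Each link is directly stated, so Fir comes before Dogwood.

yes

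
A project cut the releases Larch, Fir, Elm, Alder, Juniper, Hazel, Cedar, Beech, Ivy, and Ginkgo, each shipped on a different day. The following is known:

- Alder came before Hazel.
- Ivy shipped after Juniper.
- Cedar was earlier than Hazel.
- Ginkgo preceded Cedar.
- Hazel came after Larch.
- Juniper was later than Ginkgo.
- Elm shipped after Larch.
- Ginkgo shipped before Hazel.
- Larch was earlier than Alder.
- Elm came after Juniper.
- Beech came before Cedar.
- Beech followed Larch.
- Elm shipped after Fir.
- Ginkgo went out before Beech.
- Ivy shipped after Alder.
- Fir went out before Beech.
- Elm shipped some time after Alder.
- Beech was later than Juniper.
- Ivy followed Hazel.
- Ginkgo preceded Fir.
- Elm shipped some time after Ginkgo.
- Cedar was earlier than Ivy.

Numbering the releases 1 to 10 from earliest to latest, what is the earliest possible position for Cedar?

Beech, Fir, Ginkgo, Juniper, and Larch must all come before Cedar — 5 forced predecessors.
Nothing else is forced ahead of Cedar, so its earliest slot is position 5 + 1 = 6.

6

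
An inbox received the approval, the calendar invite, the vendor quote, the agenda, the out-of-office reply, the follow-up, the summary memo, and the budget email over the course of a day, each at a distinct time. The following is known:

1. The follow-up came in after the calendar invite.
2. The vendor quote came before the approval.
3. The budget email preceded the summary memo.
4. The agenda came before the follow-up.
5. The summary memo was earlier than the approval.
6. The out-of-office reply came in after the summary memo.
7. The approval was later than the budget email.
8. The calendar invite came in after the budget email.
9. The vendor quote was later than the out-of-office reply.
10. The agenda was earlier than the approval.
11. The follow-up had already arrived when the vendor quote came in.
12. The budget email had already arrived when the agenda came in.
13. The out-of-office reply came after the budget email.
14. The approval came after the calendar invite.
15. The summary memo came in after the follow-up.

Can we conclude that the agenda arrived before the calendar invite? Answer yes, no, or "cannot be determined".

No chain of stated constraints runs from the agenda to the calendar invite, and none runs from the calendar invite to the agenda either.
So the relative order of the agenda and the calendar invite is not fixed by the given facts.

cannot be determined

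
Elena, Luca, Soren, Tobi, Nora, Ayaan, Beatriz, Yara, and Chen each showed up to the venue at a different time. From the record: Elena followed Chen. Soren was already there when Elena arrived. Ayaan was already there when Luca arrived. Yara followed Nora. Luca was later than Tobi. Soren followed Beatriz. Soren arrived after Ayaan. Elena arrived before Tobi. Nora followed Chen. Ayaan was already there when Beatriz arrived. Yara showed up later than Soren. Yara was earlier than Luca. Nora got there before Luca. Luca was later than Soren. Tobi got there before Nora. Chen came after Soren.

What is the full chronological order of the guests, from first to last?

Ayaan, Beatriz, Soren, Chen, Elena, Tobi, Nora, Yara, Luca

The constraints fix every adjacent pair, so only one ordering works:
Ayaan → Beatriz → Soren → Chen → Elena → Tobi → Nora → Yara → Luca.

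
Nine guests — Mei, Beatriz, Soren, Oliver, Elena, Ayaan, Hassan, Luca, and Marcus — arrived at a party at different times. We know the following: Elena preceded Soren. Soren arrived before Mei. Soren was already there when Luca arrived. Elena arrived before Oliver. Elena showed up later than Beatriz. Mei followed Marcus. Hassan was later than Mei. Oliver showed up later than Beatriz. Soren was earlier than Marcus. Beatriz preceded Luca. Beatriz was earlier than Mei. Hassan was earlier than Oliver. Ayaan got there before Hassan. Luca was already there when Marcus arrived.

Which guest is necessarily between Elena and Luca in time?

Tracing the constraints gives Elena → Soren → Luca, so Soren sits after Elena and before Luca.
No other guest is forced both after Elena and before Luca.

Soren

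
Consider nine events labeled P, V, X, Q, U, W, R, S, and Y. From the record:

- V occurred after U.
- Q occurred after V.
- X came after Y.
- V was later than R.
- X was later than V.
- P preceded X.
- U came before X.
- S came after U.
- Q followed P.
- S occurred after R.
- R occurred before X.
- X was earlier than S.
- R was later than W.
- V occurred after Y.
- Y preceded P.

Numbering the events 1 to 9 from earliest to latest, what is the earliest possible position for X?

7

P, R, U, V, W, and Y must all come before X — 6 forced predecessors.
Nothing else is forced ahead of X, so its earliest slot is position 6 + 1 = 7.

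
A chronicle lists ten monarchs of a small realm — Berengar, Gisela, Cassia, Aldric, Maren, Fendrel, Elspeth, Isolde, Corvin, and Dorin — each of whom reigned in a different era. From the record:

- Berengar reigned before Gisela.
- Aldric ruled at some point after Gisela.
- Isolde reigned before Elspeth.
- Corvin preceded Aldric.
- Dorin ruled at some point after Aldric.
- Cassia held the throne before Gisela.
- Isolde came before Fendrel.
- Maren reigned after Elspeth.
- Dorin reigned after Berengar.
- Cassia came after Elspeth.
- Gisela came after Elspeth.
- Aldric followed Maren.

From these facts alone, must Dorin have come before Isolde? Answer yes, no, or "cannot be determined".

Tracing the constraints gives Isolde → Elspeth → Maren → Aldric → Dorin, so Isolde must come before Dorin.
That means Dorin cannot be before Isolde.

no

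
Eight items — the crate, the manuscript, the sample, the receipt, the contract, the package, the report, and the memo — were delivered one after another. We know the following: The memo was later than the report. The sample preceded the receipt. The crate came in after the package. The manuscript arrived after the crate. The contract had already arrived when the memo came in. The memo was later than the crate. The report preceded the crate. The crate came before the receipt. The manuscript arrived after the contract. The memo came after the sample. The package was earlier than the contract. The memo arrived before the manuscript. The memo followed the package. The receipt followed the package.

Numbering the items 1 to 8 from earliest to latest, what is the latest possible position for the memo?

7

The memo must come before the manuscript — 1 item forced after it.
Everything else can be placed before the memo in some valid order, so the memo can sit as late as position 8 − 1 = 7.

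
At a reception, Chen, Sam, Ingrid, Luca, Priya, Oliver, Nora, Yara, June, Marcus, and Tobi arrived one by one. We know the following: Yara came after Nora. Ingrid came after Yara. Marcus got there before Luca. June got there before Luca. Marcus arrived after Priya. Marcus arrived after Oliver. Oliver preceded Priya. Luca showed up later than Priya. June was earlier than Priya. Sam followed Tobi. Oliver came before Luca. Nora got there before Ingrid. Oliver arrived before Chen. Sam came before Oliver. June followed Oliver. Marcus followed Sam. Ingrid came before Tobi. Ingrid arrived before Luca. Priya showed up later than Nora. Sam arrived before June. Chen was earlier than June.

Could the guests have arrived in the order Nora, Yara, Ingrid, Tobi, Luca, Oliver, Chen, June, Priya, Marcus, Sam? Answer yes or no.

no

The constraints require Sam before Oliver, but in the proposed sequence Oliver appears ahead of Sam. That one violation is enough.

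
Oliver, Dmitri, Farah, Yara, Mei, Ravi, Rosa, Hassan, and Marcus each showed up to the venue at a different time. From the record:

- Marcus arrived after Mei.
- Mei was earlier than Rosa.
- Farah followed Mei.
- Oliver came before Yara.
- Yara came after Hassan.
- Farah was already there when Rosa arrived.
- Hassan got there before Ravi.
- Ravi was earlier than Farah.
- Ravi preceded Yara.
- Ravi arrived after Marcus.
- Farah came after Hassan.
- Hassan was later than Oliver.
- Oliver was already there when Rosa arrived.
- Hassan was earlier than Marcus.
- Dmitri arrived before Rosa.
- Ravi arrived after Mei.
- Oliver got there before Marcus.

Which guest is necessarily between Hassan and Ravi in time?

Marcus

Tracing the constraints gives Hassan → Marcus → Ravi, so Marcus sits after Hassan and before Ravi.
No other guest is forced both after Hassan and before Ravi.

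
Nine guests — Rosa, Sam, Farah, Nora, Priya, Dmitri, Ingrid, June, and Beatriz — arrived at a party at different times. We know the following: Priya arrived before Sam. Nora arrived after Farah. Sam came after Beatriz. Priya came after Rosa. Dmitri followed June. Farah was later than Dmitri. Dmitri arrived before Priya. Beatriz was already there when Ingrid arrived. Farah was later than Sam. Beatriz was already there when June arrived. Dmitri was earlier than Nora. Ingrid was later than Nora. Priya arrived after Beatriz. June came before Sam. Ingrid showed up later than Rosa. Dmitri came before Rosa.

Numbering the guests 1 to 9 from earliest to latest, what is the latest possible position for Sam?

6

Sam must come before Farah, Ingrid, and Nora — 3 guests forced after them.
Everything else can be placed before Sam in some valid order, so Sam can sit as late as position 9 − 3 = 6.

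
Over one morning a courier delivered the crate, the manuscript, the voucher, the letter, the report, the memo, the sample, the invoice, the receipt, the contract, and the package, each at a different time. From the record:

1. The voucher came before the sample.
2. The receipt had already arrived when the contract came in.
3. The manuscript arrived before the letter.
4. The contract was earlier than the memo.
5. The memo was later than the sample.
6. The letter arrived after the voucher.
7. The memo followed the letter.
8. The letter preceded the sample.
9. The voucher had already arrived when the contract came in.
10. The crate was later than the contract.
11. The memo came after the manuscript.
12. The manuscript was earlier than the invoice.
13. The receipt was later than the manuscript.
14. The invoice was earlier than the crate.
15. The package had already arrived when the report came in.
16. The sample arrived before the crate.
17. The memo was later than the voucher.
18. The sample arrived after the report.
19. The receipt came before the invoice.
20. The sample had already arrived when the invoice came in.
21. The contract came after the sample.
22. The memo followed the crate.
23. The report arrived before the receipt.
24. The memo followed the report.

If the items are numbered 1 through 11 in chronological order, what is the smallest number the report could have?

2

The package must come before the report — 1 forced predecessor.
Nothing else is forced ahead of the report, so its earliest slot is position 1 + 1 = 2.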